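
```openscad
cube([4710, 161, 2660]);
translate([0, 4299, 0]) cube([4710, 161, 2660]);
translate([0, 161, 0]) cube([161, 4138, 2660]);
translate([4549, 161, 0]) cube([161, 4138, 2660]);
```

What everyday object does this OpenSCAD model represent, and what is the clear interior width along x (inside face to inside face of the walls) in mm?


A house (or room) frame. The interior width is 4388 mm.

Four 2660 mm walls enclosing a rectangle with no floor or roof — a room or house frame. Outside width is 4710 mm and wall thickness is 161 mm, so the interior width is 4710 − 2 × 161 = 4388 mm.


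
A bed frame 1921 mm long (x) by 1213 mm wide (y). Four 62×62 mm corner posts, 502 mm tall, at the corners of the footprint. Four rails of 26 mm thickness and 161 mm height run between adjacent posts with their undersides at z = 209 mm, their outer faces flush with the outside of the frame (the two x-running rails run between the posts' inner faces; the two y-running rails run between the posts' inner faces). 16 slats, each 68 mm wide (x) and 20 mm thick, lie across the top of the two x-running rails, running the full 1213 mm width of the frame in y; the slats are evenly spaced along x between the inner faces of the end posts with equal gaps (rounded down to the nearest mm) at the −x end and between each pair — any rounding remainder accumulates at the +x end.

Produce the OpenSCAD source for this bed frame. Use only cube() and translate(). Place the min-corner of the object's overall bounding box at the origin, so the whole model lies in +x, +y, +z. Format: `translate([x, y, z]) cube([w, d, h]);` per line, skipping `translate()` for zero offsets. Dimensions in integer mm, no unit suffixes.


cube([62, 62, 502]);
translate([0, 1151, 0]) cube([62, 62, 502]);
translate([1859, 0, 0]) cube([62, 62, 502]);
translate([1859, 1151, 0]) cube([62, 62, 502]);
translate([62, 0, 209]) cube([1797, 26, 161]);
translate([62, 1187, 209]) cube([1797, 26, 161]);
translate([0, 62, 209]) cube([26, 1089, 161]);
translate([1895, 62, 209]) cube([26, 1089, 161]);
translate([103, 0, 370]) cube([68, 1213, 20]);
translate([212, 0, 370]) cube([68, 1213, 20]);
translate([321, 0, 370]) cube([68, 1213, 20]);
translate([430, 0, 370]) cube([68, 1213, 20]);
translate([539, 0, 370]) cube([68, 1213, 20]);
translate([648, 0, 370]) cube([68, 1213, 20]);
translate([757, 0, 370]) cube([68, 1213, 20]);
translate([866, 0, 370]) cube([68, 1213, 20]);
translate([975, 0, 370]) cube([68, 1213, 20]);
translate([1084, 0, 370]) cube([68, 1213, 20]);
translate([1193, 0, 370]) cube([68, 1213, 20]);
translate([1302, 0, 370]) cube([68, 1213, 20]);
translate([1411, 0, 370]) cube([68, 1213, 20]);
translate([1520, 0, 370]) cube([68, 1213, 20]);
translate([1629, 0, 370]) cube([68, 1213, 20]);
translate([1738, 0, 370]) cube([68, 1213, 20]);


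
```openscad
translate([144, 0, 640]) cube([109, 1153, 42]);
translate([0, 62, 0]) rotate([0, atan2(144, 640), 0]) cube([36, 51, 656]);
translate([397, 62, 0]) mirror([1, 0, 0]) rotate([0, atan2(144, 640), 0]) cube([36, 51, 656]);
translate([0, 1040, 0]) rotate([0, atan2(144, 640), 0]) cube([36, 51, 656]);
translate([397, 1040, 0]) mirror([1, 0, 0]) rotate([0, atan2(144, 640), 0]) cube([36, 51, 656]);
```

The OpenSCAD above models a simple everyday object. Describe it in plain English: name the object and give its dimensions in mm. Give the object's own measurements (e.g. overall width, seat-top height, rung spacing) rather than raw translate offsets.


A sawhorse. A 109×1153×42 mm beam (x, y, z) sits on two A-frame leg pairs. Each pair is two raked legs of 36×51 mm section (51 mm along y) splaying symmetrically in x. Each leg rises 640 mm vertically over 144 mm of horizontal reach and is 656 mm long along its own axis. Every leg's outer bottom edge rests on the floor and its outer top edge meets a bottom edge of the beam — the left legs (tilting toward +x) meet the beam's −x bottom edge, the right legs (their mirror images, tilting toward −x) meet its +x bottom edge — so the leg tops tuck under the beam, the beam's underside is 640 mm above the floor, and the feet are 397 mm apart outside-to-outside with the beam centred between them. The two leg pairs are set in 62 mm from either end of the beam.


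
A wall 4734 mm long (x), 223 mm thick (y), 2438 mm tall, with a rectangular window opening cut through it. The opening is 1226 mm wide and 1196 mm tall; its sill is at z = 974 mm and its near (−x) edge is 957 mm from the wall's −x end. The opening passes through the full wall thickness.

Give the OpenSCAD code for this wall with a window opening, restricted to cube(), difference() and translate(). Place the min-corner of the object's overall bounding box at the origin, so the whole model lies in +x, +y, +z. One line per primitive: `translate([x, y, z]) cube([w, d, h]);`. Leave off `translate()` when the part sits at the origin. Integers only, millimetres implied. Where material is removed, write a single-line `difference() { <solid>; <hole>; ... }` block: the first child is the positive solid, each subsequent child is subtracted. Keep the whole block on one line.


difference() { cube([4734, 223, 2438]); translate([957, 0, 974]) cube([1226, 223, 1196]); }


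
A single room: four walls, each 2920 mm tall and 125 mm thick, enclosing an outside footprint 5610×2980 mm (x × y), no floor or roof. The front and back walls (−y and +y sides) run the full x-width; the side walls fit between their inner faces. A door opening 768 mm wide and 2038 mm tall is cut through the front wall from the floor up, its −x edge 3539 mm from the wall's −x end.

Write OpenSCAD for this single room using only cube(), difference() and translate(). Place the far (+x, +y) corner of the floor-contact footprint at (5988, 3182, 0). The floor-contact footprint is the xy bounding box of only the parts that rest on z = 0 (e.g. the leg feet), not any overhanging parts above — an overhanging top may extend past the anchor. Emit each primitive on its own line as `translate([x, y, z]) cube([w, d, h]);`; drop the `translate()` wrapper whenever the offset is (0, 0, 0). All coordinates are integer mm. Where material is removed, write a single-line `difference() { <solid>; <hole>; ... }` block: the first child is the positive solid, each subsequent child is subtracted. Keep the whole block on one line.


difference() { translate([378, 202, 0]) cube([5610, 125, 2920]); translate([3917, 202, 0]) cube([768, 125, 2038]); }
translate([378, 3057, 0]) cube([5610, 125, 2920]);
translate([378, 327, 0]) cube([125, 2730, 2920]);
translate([5863, 327, 0]) cube([125, 2730, 2920]);


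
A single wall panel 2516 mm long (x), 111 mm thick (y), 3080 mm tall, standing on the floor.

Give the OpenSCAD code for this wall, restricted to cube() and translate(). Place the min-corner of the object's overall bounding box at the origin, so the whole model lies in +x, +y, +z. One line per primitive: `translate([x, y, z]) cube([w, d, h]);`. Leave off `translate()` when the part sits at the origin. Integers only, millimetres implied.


cube([2516, 111, 3080]);


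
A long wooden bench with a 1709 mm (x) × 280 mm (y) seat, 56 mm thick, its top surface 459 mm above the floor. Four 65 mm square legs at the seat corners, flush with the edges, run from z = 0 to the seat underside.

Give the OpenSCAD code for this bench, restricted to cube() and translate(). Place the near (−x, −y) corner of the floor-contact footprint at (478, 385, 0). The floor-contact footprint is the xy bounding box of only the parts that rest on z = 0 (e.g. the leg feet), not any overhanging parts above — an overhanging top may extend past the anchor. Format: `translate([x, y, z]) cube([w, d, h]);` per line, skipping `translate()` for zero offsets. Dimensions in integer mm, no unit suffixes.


translate([478, 385, 403]) cube([1709, 280, 56]);
translate([478, 385, 0]) cube([65, 65, 403]);
translate([478, 600, 0]) cube([65, 65, 403]);
translate([2122, 385, 0]) cube([65, 65, 403]);
translate([2122, 600, 0]) cube([65, 65, 403]);


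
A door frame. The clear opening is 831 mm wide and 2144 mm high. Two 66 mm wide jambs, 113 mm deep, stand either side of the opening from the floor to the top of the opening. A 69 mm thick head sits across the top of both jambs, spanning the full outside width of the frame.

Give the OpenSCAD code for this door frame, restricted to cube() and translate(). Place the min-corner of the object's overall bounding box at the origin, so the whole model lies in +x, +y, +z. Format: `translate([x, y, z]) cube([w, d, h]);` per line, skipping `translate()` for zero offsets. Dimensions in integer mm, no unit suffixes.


cube([66, 113, 2144]);
translate([897, 0, 0]) cube([66, 113, 2144]);
translate([0, 0, 2144]) cube([963, 113, 69]);


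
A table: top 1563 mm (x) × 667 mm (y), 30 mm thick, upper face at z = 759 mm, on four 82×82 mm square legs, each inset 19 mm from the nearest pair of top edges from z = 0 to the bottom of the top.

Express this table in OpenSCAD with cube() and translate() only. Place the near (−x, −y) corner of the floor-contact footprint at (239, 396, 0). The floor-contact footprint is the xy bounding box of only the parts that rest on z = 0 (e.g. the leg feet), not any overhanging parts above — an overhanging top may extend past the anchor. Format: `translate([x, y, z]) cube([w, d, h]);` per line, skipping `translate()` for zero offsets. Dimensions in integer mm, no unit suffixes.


// leg_h = 759 - 30 = 729
translate([220, 377, 729]) cube([1563, 667, 30]);
translate([239, 396, 0]) cube([82, 82, 729]);
translate([1682, 396, 0]) cube([82, 82, 729]);
translate([239, 943, 0]) cube([82, 82, 729]);
translate([1682, 943, 0]) cube([82, 82, 729]);


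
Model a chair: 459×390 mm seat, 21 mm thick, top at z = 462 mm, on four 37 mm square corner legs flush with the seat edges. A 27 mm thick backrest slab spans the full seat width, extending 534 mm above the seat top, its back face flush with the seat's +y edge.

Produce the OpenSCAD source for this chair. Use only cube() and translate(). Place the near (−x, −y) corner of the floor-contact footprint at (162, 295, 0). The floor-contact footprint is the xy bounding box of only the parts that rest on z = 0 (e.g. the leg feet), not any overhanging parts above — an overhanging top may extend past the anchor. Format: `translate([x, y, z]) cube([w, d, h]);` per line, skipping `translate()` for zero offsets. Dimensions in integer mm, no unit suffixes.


translate([162, 295, 441]) cube([459, 390, 21]);
translate([162, 295, 0]) cube([37, 37, 441]);
translate([584, 295, 0]) cube([37, 37, 441]);
translate([162, 648, 0]) cube([37, 37, 441]);
translate([584, 648, 0]) cube([37, 37, 441]);
translate([162, 658, 462]) cube([459, 27, 534]);


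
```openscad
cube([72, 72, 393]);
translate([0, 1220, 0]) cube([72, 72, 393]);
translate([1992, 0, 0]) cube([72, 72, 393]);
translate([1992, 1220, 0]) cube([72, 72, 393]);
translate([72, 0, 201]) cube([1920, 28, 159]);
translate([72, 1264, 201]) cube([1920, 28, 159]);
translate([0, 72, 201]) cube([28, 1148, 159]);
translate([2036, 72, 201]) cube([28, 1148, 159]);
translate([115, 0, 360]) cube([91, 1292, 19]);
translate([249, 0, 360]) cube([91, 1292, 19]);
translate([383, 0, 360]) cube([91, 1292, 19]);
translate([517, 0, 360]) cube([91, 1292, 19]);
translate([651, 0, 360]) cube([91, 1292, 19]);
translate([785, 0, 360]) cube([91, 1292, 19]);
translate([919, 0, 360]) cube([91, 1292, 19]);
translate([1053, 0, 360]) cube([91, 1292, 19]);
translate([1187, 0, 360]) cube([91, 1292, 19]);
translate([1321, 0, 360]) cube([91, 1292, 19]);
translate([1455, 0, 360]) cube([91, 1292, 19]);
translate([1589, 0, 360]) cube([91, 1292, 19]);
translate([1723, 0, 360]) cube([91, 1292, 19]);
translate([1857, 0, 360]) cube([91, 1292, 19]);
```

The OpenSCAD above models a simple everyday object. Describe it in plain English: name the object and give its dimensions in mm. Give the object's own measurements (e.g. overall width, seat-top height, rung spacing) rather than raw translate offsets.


A bed frame 2064 mm long (x) by 1292 mm wide (y). Four 72×72 mm corner posts, 393 mm tall, at the corners of the footprint. Four rails of 28 mm thickness and 159 mm height run between adjacent posts with their undersides at z = 201 mm, their outer faces flush with the outside of the frame (the two x-running rails run between the posts' inner faces; the two y-running rails run between the posts' inner faces). 14 slats, each 91 mm wide (x) and 19 mm thick, lie across the top of the two x-running rails, running the full 1292 mm width of the frame in y; along x they sit between the end posts with a 43 mm gap after the −x posts and between neighbouring slats, leaving 44 mm before the +x posts.


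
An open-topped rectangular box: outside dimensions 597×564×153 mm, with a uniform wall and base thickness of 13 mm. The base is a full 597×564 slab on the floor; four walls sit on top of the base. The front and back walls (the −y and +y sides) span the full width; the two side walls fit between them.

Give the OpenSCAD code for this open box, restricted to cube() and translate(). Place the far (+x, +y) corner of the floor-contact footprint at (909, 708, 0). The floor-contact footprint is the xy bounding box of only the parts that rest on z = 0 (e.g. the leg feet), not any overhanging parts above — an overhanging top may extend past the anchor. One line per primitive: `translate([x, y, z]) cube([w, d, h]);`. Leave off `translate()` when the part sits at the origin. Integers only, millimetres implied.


translate([312, 144, 0]) cube([597, 564, 13]);
translate([312, 144, 13]) cube([597, 13, 140]);
translate([312, 695, 13]) cube([597, 13, 140]);
translate([312, 157, 13]) cube([13, 538, 140]);
translate([896, 157, 13]) cube([13, 538, 140]);


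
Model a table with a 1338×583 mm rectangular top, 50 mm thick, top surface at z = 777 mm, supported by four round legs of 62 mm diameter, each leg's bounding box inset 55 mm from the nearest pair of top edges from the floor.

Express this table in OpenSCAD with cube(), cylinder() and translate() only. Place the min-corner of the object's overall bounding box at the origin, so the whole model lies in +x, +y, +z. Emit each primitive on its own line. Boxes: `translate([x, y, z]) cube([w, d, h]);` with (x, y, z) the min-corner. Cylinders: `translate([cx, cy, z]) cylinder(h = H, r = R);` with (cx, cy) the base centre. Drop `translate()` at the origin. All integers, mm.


// leg_h = 777 - 50 = 727
translate([0, 0, 727]) cube([1338, 583, 50]);
translate([86, 86, 0]) cylinder(h = 727, r = 31);
translate([1252, 86, 0]) cylinder(h = 727, r = 31);
translate([86, 497, 0]) cylinder(h = 727, r = 31);
translate([1252, 497, 0]) cylinder(h = 727, r = 31);


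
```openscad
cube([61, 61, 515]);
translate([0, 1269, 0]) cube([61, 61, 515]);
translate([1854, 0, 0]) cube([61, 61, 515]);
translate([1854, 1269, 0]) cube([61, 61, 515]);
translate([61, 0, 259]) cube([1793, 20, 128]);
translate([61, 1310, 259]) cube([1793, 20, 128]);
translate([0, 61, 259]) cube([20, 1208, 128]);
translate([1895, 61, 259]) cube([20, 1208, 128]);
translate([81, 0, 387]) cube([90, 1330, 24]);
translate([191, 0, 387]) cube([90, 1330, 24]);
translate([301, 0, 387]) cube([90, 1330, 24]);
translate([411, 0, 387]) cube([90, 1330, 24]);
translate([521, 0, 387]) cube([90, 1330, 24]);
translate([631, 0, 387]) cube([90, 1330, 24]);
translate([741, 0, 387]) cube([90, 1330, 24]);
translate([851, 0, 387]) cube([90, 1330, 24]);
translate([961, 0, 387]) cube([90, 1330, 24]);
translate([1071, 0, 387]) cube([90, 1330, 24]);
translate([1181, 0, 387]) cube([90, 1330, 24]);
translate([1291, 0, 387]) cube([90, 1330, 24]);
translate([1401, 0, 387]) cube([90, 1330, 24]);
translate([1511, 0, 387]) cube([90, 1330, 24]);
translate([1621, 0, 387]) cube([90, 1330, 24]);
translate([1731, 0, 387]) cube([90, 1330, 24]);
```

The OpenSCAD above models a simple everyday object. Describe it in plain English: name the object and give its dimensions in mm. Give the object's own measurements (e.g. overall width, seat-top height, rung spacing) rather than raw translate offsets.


A bed frame 1915 mm long (x) by 1330 mm wide (y). Four 61×61 mm corner posts, 515 mm tall, at the corners of the footprint. Four rails of 20 mm thickness and 128 mm height run between adjacent posts with their undersides at z = 259 mm, their outer faces flush with the outside of the frame (the two x-running rails run between the posts' inner faces; the two y-running rails run between the posts' inner faces). 16 slats, each 90 mm wide (x) and 24 mm thick, lie across the top of the two x-running rails, running the full 1330 mm width of the frame in y; along x they sit between the end posts with a 20 mm gap after the −x posts and between neighbouring slats, leaving 33 mm before the +x posts.


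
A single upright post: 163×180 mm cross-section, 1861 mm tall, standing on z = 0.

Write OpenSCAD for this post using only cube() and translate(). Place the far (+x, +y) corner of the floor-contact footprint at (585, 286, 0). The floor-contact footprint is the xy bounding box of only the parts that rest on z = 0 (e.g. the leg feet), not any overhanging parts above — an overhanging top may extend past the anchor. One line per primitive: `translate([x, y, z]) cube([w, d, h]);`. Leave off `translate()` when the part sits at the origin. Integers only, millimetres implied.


translate([422, 106, 0]) cube([163, 180, 1861]);


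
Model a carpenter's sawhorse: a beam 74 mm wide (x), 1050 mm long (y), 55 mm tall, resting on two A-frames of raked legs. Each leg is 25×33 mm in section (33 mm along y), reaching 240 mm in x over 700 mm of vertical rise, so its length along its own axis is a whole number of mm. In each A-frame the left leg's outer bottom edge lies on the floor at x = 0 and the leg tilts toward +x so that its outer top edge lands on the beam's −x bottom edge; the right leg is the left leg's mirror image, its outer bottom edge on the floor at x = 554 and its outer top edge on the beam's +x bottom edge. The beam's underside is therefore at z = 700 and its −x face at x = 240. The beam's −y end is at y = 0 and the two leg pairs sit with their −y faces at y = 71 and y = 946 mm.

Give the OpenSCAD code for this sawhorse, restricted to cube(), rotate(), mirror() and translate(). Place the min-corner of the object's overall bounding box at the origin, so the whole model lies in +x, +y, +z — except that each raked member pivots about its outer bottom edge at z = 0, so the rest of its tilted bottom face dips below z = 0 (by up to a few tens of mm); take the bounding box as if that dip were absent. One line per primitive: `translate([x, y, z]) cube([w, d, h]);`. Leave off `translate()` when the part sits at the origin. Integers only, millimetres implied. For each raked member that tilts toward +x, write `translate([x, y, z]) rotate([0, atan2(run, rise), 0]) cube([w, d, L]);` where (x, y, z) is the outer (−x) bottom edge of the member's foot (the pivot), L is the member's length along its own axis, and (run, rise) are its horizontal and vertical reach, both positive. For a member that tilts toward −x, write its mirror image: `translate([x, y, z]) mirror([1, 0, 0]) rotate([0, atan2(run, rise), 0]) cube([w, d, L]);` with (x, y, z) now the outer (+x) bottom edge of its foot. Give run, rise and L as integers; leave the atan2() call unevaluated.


translate([240, 0, 700]) cube([74, 1050, 55]);
translate([0, 71, 0]) rotate([0, atan2(240, 700), 0]) cube([25, 33, 740]);
translate([554, 71, 0]) mirror([1, 0, 0]) rotate([0, atan2(240, 700), 0]) cube([25, 33, 740]);
translate([0, 946, 0]) rotate([0, atan2(240, 700), 0]) cube([25, 33, 740]);
translate([554, 946, 0]) mirror([1, 0, 0]) rotate([0, atan2(240, 700), 0]) cube([25, 33, 740]);


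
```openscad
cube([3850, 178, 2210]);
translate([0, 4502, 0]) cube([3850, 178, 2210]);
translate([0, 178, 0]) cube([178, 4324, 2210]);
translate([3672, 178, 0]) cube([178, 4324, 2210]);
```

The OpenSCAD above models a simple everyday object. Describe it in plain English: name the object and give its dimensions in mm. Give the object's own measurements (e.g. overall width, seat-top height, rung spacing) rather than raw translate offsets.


The wall frame of a small rectangular building: four walls, each 2210 mm tall and 178 mm thick, enclosing a footprint 3850 mm (x) by 4680 mm (y) outside-to-outside, with no floor or roof. The front and back walls (the −y and +y sides) span the full width; the two side walls fit between them.


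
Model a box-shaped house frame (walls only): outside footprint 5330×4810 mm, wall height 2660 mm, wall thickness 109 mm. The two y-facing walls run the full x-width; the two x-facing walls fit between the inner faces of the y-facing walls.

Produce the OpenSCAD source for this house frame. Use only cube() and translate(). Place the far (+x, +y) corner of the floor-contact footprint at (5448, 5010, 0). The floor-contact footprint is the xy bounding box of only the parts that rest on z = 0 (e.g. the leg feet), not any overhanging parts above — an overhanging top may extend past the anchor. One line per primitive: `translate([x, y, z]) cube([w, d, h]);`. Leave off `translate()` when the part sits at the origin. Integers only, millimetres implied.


translate([118, 200, 0]) cube([5330, 109, 2660]);
translate([118, 4901, 0]) cube([5330, 109, 2660]);
translate([118, 309, 0]) cube([109, 4592, 2660]);
translate([5339, 309, 0]) cube([109, 4592, 2660]);


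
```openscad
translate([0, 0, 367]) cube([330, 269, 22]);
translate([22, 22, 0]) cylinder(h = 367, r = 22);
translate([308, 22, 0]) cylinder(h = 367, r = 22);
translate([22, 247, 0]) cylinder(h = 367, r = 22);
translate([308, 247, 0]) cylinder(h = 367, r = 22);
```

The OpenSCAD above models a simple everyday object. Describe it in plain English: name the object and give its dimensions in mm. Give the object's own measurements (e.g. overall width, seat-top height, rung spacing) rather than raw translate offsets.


A four-legged stool. The seat is a 330×269×22 mm slab whose top surface is at z = 389 mm; four round legs, each 44 mm in diameter, run from the floor (z = 0) to the underside of the seat, each leg's axis is inset half a diameter from the nearest pair of seat edges (so the leg's bounding box is flush with the corner).


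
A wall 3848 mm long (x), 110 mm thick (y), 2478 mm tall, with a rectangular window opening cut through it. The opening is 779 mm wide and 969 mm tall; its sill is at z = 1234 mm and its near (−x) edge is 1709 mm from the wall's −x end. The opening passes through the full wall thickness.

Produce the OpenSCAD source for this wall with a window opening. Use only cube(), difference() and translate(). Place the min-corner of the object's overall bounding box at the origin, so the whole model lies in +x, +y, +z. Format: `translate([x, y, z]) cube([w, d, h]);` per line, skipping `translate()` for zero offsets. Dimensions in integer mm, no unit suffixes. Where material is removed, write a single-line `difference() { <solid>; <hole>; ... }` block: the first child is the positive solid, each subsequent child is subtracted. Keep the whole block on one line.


difference() { cube([3848, 110, 2478]); translate([1709, 0, 1234]) cube([779, 110, 969]); }


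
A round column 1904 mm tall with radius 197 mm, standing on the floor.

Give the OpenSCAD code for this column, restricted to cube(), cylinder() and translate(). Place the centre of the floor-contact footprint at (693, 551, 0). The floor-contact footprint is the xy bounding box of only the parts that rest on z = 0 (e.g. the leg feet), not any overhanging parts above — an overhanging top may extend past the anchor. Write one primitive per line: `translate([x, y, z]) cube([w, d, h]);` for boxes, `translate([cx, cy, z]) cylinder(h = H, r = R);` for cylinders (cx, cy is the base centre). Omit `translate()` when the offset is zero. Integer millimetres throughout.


translate([693, 551, 0]) cylinder(h = 1904, r = 197);


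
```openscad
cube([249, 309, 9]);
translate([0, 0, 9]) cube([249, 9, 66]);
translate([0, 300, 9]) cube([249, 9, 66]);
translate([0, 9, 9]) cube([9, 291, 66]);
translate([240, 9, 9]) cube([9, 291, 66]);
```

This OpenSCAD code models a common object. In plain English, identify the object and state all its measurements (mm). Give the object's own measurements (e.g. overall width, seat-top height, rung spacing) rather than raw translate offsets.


An open-topped rectangular box: outside dimensions 249×309×75 mm, with a uniform wall and base thickness of 9 mm. The base is a full 249×309 slab on the floor; four walls sit on top of the base. The front and back walls (the −y and +y sides) span the full width; the two side walls fit between them.


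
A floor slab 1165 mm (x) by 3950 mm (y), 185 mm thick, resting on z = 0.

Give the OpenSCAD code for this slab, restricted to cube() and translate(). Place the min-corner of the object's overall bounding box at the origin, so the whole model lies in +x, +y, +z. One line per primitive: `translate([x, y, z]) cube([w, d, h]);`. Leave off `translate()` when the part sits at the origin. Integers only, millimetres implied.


cube([1165, 3950, 185]);


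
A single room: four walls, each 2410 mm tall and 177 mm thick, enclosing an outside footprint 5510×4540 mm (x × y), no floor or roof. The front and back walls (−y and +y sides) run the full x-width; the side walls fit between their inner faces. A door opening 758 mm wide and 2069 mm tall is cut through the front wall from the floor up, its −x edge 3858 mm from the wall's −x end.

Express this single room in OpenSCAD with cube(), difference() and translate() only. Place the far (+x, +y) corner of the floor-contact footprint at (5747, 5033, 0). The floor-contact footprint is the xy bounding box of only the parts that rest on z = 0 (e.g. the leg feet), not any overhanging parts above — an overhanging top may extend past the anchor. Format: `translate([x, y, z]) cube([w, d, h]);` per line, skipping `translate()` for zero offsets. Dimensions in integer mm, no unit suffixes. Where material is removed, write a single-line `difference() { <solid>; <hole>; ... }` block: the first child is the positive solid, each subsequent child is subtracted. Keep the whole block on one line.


difference() { translate([237, 493, 0]) cube([5510, 177, 2410]); translate([4095, 493, 0]) cube([758, 177, 2069]); }
translate([237, 4856, 0]) cube([5510, 177, 2410]);
translate([237, 670, 0]) cube([177, 4186, 2410]);
translate([5570, 670, 0]) cube([177, 4186, 2410]);


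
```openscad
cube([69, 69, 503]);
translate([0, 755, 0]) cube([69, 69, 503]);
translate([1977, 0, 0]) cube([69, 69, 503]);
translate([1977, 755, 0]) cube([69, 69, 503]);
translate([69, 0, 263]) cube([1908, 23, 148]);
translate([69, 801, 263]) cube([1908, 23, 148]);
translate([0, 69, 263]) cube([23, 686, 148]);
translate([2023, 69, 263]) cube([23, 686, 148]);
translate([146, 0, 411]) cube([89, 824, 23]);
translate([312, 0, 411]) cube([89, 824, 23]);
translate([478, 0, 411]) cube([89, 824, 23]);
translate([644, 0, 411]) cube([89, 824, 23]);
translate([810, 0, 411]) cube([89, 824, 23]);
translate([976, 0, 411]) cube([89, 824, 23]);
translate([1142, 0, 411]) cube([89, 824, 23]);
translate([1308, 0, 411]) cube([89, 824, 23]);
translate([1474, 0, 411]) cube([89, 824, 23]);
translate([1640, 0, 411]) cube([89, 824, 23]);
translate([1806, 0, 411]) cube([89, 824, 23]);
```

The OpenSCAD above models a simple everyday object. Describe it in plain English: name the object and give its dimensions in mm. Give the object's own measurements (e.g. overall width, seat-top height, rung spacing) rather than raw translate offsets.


A bed frame 2046 mm long (x) by 824 mm wide (y). Four 69×69 mm corner posts, 503 mm tall, at the corners of the footprint. Four rails of 23 mm thickness and 148 mm height run between adjacent posts with their undersides at z = 263 mm, their outer faces flush with the outside of the frame (the two x-running rails run between the posts' inner faces; the two y-running rails run between the posts' inner faces). 11 slats, each 89 mm wide (x) and 23 mm thick, lie across the top of the two x-running rails, running the full 824 mm width of the frame in y; along x they sit between the end posts with a 77 mm gap after the −x posts and between neighbouring slats, leaving 82 mm before the +x posts.


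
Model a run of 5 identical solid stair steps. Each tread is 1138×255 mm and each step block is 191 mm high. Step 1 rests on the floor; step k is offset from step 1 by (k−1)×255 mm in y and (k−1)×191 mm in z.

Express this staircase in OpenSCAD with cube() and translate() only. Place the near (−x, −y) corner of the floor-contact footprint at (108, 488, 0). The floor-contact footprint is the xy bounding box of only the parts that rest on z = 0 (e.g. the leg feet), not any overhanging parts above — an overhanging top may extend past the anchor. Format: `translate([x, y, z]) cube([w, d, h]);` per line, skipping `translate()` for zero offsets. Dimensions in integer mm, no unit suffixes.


translate([108, 488, 0]) cube([1138, 255, 191]);
translate([108, 743, 191]) cube([1138, 255, 191]);
translate([108, 998, 382]) cube([1138, 255, 191]);
translate([108, 1253, 573]) cube([1138, 255, 191]);
translate([108, 1508, 764]) cube([1138, 255, 191]);


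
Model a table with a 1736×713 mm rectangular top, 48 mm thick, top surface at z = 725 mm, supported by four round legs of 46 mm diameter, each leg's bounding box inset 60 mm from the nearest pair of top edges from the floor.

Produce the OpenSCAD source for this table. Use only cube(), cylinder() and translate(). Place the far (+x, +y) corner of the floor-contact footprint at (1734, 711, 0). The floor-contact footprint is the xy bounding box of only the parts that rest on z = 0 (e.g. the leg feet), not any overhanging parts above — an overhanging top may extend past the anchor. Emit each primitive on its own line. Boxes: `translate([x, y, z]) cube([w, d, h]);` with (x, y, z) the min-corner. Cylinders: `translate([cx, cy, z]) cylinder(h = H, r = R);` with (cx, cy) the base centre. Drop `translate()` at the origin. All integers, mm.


translate([58, 58, 677]) cube([1736, 713, 48]);
translate([141, 141, 0]) cylinder(h = 677, r = 23);
translate([1711, 141, 0]) cylinder(h = 677, r = 23);
translate([141, 688, 0]) cylinder(h = 677, r = 23);
translate([1711, 688, 0]) cylinder(h = 677, r = 23);


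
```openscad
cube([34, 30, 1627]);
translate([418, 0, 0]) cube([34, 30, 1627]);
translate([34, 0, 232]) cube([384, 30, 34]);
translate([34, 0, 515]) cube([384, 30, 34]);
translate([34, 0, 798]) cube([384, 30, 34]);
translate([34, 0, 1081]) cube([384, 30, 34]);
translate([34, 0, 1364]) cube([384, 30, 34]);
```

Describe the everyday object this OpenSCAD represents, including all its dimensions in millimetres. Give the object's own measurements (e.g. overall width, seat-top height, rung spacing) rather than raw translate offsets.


A straight ladder. Two 34×30 mm vertical rails, 1627 mm tall, stand 452 mm apart (outside-to-outside) with their front faces coplanar on the −y side. 5 rungs, each 30 mm deep and 34 mm tall, span between the inner faces of the rails, front faces flush with the rails. The lowest rung's underside is at z = 232 mm and rungs are spaced 283 mm apart (underside to underside).


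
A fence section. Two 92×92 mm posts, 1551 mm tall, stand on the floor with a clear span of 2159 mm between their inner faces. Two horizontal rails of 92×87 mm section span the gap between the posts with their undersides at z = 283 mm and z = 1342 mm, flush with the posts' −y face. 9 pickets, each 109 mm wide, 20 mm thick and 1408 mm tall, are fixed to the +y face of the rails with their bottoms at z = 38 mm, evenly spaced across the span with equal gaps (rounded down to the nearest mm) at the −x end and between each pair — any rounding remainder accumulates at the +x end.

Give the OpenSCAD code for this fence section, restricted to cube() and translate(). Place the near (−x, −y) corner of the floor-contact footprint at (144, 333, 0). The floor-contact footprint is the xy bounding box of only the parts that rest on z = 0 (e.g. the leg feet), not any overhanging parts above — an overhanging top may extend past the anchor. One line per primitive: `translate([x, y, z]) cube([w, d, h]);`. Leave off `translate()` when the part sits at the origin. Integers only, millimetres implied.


translate([144, 333, 0]) cube([92, 92, 1551]);
translate([2395, 333, 0]) cube([92, 92, 1551]);
translate([236, 333, 283]) cube([2159, 92, 87]);
translate([236, 333, 1342]) cube([2159, 92, 87]);
translate([353, 425, 38]) cube([109, 20, 1408]);
translate([579, 425, 38]) cube([109, 20, 1408]);
translate([805, 425, 38]) cube([109, 20, 1408]);
translate([1031, 425, 38]) cube([109, 20, 1408]);
translate([1257, 425, 38]) cube([109, 20, 1408]);
translate([1483, 425, 38]) cube([109, 20, 1408]);
translate([1709, 425, 38]) cube([109, 20, 1408]);
translate([1935, 425, 38]) cube([109, 20, 1408]);
translate([2161, 425, 38]) cube([109, 20, 1408]);


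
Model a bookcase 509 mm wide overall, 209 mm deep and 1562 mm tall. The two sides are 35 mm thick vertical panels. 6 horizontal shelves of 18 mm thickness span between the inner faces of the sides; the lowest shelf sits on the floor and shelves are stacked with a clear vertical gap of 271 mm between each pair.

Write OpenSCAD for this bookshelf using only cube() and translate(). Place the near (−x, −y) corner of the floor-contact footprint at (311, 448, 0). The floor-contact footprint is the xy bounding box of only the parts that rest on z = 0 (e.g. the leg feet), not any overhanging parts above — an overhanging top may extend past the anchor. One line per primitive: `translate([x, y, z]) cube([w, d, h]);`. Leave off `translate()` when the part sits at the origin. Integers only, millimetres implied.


translate([311, 448, 0]) cube([35, 209, 1562]);
translate([785, 448, 0]) cube([35, 209, 1562]);
translate([346, 448, 0]) cube([439, 209, 18]);
translate([346, 448, 289]) cube([439, 209, 18]);
translate([346, 448, 578]) cube([439, 209, 18]);
translate([346, 448, 867]) cube([439, 209, 18]);
translate([346, 448, 1156]) cube([439, 209, 18]);
translate([346, 448, 1445]) cube([439, 209, 18]);


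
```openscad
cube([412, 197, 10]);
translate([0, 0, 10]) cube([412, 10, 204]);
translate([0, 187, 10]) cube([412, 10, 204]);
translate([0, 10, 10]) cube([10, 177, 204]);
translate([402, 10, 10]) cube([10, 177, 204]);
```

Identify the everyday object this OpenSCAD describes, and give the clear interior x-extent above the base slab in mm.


An open box. The internal width is 392 mm.

A 412×197 base slab with four walls standing on it — an open box. The base is 412 mm wide and the walls are 10 mm thick, so the internal width is 412 − 2 × 10 = 392 mm.


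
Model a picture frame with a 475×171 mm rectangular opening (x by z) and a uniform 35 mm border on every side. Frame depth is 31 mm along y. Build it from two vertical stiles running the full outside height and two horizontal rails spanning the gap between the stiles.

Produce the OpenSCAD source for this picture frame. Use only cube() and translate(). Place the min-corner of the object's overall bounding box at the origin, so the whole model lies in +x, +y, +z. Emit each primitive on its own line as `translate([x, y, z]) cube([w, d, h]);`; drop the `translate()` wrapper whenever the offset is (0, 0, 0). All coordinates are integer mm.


cube([35, 31, 241]);
translate([510, 0, 0]) cube([35, 31, 241]);
translate([35, 0, 0]) cube([475, 31, 35]);
translate([35, 0, 206]) cube([475, 31, 35]);


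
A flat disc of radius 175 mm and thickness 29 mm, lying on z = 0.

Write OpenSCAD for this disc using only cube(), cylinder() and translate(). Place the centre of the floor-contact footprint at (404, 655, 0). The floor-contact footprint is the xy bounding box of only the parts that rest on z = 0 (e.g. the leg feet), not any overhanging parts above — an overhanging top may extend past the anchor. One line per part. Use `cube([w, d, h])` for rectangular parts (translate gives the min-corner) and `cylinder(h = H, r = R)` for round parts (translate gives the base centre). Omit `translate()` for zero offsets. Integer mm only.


translate([404, 655, 0]) cylinder(h = 29, r = 175);


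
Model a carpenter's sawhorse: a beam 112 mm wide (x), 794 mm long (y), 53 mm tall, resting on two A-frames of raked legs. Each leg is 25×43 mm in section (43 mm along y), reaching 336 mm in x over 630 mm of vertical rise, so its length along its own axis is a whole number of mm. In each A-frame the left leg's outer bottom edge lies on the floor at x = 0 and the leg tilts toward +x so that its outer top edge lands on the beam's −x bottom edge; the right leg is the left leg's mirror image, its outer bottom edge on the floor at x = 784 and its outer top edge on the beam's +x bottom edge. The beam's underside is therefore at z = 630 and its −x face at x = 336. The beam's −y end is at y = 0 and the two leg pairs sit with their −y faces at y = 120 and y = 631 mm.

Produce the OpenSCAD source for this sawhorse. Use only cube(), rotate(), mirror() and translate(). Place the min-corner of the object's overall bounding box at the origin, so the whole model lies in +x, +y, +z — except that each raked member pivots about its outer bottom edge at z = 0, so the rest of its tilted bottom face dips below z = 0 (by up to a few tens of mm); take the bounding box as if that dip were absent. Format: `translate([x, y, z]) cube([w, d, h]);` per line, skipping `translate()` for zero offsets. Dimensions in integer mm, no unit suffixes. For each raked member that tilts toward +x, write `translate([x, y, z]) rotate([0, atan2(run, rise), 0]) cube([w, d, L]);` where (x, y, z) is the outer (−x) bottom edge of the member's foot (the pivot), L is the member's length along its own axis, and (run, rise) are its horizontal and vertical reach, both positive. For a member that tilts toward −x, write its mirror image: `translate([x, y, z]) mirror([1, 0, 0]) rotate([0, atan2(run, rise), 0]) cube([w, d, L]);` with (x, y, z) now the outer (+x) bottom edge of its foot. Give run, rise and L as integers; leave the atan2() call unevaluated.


translate([336, 0, 630]) cube([112, 794, 53]);
translate([0, 120, 0]) rotate([0, atan2(336, 630), 0]) cube([25, 43, 714]);
translate([784, 120, 0]) mirror([1, 0, 0]) rotate([0, atan2(336, 630), 0]) cube([25, 43, 714]);
translate([0, 631, 0]) rotate([0, atan2(336, 630), 0]) cube([25, 43, 714]);
translate([784, 631, 0]) mirror([1, 0, 0]) rotate([0, atan2(336, 630), 0]) cube([25, 43, 714]);


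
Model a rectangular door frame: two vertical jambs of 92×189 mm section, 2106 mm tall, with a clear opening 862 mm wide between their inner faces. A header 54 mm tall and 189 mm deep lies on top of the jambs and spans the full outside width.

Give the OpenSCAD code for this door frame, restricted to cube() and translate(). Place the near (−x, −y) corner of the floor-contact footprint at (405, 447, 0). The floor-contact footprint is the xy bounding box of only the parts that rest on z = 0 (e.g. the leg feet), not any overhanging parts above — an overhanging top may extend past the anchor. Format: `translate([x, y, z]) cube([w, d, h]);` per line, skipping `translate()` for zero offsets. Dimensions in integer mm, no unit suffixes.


translate([405, 447, 0]) cube([92, 189, 2106]);
translate([1359, 447, 0]) cube([92, 189, 2106]);
translate([405, 447, 2106]) cube([1046, 189, 54]);


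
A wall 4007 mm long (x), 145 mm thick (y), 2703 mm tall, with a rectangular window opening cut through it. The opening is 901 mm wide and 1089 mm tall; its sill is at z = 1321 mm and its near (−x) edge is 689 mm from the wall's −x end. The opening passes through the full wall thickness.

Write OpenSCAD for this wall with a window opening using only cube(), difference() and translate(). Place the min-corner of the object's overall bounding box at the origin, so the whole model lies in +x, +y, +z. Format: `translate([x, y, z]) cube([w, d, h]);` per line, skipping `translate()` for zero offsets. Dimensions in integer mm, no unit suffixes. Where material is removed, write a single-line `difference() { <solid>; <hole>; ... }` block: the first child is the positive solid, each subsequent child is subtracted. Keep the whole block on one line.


difference() { cube([4007, 145, 2703]); translate([689, 0, 1321]) cube([901, 145, 1089]); }
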